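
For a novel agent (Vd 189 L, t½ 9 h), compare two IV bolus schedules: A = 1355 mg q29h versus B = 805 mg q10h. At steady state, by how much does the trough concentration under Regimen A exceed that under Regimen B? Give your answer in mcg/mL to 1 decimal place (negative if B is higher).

-2.8 mcg/mL

Regimen A: f = (1/2)^(29/9) ≈ 0.1072; Cmin,ss = (1355/189)·f/(1−f) ≈ 0.861 mcg/mL.
Regimen B: f = (1/2)^(10/9) ≈ 0.4629; Cmin,ss = (805/189)·f/(1−f) ≈ 3.671 mcg/mL.
Difference ≈ 0.861 − 3.671 ≈ -2.810 mcg/mL.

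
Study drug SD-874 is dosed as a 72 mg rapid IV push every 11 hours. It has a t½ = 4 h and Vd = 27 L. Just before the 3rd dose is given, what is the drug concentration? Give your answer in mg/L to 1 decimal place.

f = (1/2)^(τ/t½) = (1/2)^(11/4) ≈ 0.1487.
C₀ = D/Vd = 72/27 ≈ 2.667 mg/L.
Before the 3rd dose, 2 doses have been given. Superposition: Cmin = C₀·(f + f²).
≈ 2.667 × (0.1487 + 0.0221) ≈ 2.667 × 0.1708 ≈ 0.456 mg/L.

0.5 mg/L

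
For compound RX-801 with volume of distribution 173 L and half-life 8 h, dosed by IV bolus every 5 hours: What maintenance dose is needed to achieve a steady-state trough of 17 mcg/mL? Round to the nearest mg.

τ/t½ = 5/8 ≈ 0.625, so f = (1/2)^(5/8) ≈ 0.648420.
Cmin,ss = (D/Vd)·f/(1−f), so D = Cmin,ss·Vd·(1−f)/f.
D = 17 × 173 × (1−f)/f ≈ 17 × 173 × 0.54221 ≈ 1594.64 mg.

1595 mg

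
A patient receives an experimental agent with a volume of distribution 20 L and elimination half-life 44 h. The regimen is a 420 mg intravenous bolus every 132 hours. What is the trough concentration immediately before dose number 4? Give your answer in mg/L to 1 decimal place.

f = (1/2)^(τ/t½) = (1/2)^(132/44) ≈ 0.1250.
C₀ = D/Vd = 420/20 ≈ 21.000 mg/L.
Before the 4th dose, 3 doses have been given. Superposition: Cmin = C₀·(f + f² + … + f^3).
≈ 21.000 × (0.1250 + 0.0156 + 0.0020) ≈ 21.000 × 0.1426 ≈ 2.995 mg/L.

3.0 mg/L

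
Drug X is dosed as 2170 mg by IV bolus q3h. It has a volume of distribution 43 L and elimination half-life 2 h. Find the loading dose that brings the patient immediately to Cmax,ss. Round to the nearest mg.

f = (1/2)^(3/2) ≈ 0.353553; accumulation ratio R = 1/(1−f) ≈ 1.54692.
Loading dose to hit Cmax,ss on first dose: D_load = D_maint·R ≈ 2170 × 1.54692 ≈ 3356.82 mg.

3357 mg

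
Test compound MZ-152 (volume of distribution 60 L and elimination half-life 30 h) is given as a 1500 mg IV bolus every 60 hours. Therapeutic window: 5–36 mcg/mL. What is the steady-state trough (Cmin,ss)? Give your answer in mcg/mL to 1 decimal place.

τ = 60 h = 2 half-lives, so f = (1/2)^2 = 0.25.
Accumulation ratio R = 1/(1 − f) = 1/0.75 = 4/3.
Single-dose peak C₀ = D/Vd = 1500/60 = 25 mcg/mL.
Steady-state peak Cmax,ss = C₀·R = 25 × 4/3 ≈ 33.333 mcg/mL.
Steady-state trough Cmin,ss = Cmax,ss·f ≈ 33.333 × 0.25 ≈ 8.333 mcg/mL.
Trough 8.3 mcg/mL vs MEC 5 mcg/mL: adequate.

8.3 mcg/mL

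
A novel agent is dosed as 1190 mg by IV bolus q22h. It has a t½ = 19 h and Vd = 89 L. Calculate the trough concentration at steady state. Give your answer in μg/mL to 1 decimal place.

Over one 22-h interval, 22/19 ≈ 1.1579 half-lives elapse, leaving f ≈ 0.4482 of each dose.
At steady state, accumulation factor R = 1/(1 − e^(−kτ)) ≈ 1.8123.
Single-dose peak C₀ = D/Vd = 1190/89 ≈ 13.371 μg/mL.
Cmax,ss = C₀/(1 − f) ≈ 13.371/0.5518 ≈ 24.232 μg/mL.
Steady-state trough Cmin,ss = Cmax,ss·f ≈ 24.232 × 0.4482 ≈ 10.861 μg/mL.

10.9 μg/mL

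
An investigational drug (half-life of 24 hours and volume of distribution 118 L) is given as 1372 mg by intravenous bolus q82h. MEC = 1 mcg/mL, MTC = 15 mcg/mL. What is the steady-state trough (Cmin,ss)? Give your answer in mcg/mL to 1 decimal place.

Over one 82-h interval, 82/24 ≈ 3.4167 half-lives elapse, leaving f ≈ 0.0936 of each dose.
At steady state, accumulation factor R = 1/(1 − e^(−kτ)) ≈ 1.1033.
Single-dose peak C₀ = D/Vd = 1372/118 ≈ 11.627 mcg/mL.
Cmax,ss = C₀/(1 − f) ≈ 11.627/0.9064 ≈ 12.828 mcg/mL.
Steady-state trough Cmin,ss = Cmax,ss·f ≈ 12.828 × 0.0936 ≈ 1.201 mcg/mL.
Trough 1.2 mcg/mL vs MEC 1 mcg/mL: adequate.

1.2 mcg/mL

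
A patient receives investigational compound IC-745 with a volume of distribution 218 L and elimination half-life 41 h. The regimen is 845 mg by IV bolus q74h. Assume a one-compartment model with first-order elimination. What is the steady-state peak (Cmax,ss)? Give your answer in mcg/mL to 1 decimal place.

5.4 mcg/mL

Over one 74-h interval, 74/41 ≈ 1.8049 half-lives elapse, leaving f ≈ 0.2862 of each dose.
At steady state, accumulation factor R = 1/(1 − e^(−kτ)) ≈ 1.4010.
Single-dose peak C₀ = D/Vd = 845/218 ≈ 3.876 mcg/mL.
Steady-state peak Cmax,ss = C₀·R ≈ 3.876 × 1.4010 ≈ 5.430 mcg/mL.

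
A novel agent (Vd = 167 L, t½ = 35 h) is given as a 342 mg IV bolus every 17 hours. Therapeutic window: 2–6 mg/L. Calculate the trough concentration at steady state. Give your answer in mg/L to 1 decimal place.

τ/t½ = 17/35 ≈ 0.48571, so fraction remaining f = (1/2)^(17/35) ≈ 0.7141.
At steady state, accumulation factor R = 1/(1 − e^(−kτ)) ≈ 3.4977.
Single-dose peak C₀ = D/Vd = 342/167 ≈ 2.048 mg/L.
Steady-state peak Cmax,ss = C₀·R ≈ 2.048 × 3.4977 ≈ 7.163 mg/L.
Steady-state trough Cmin,ss = Cmax,ss·f ≈ 7.163 × 0.7141 ≈ 5.115 mg/L.
Trough 5.1 mg/L vs MEC 2 mg/L: adequate.

5.1 mg/L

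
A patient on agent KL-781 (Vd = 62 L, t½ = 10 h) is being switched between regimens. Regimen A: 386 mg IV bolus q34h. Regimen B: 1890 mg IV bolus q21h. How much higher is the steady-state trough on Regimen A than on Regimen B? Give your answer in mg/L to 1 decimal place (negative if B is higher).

Regimen A: f = (1/2)^(34/10) ≈ 0.0947; Cmin,ss = (386/62)·f/(1−f) ≈ 0.651 mg/L.
Regimen B: f = (1/2)^(21/10) ≈ 0.2333; Cmin,ss = (1890/62)·f/(1−f) ≈ 9.276 mg/L.
Difference ≈ 0.651 − 9.276 ≈ -8.625 mg/L.

-8.6 mg/L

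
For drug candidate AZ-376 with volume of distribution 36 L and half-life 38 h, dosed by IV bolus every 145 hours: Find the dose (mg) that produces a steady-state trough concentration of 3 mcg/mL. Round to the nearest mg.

τ/t½ = 145/38 ≈ 3.8158, so f = (1/2)^(145/38) ≈ 0.071012.
Cmin,ss = (D/Vd)·f/(1−f), so D = Cmin,ss·Vd·(1−f)/f.
D = 3 × 36 × (1−f)/f ≈ 3 × 36 × 13.08213 ≈ 1412.87 mg.

1413 mg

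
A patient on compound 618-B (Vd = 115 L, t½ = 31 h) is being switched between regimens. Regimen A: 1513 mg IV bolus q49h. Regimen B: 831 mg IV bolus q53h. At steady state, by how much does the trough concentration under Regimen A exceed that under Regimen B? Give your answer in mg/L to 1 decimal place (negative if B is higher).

3.4 mg/L

Regimen A: f = (1/2)^(49/31) ≈ 0.3343; Cmin,ss = (1513/115)·f/(1−f) ≈ 6.607 mg/L.
Regimen B: f = (1/2)^(53/31) ≈ 0.3057; Cmin,ss = (831/115)·f/(1−f) ≈ 3.182 mg/L.
Difference ≈ 6.607 − 3.182 ≈ 3.425 mg/L.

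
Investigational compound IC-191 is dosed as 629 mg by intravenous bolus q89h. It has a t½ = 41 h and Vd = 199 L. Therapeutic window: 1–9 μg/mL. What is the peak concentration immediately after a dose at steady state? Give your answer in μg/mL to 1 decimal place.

τ/t½ = 89/41 ≈ 2.1707, so fraction remaining f = (1/2)^(89/41) ≈ 0.2221.
Accumulation ratio R = 1/(1 − f) ≈ 1/0.7779 ≈ 1.2855.
Single-dose peak C₀ = D/Vd = 629/199 ≈ 3.161 μg/mL.
Cmax,ss = C₀/(1 − f) ≈ 3.161/0.7779 ≈ 4.064 μg/mL.
Peak 4.1 μg/mL vs MTC 9 μg/mL: below toxic threshold.

4.1 μg/mL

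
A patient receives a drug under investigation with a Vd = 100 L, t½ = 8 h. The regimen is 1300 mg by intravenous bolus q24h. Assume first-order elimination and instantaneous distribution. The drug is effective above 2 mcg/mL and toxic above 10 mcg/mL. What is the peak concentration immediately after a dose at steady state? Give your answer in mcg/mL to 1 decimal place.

14.9 mcg/mL

The dosing interval is 3 half-lives, so f = 2^(−3) = 0.125.
Accumulation ratio R = 1/(1 − f) = 1/0.875 = 8/7.
Single-dose peak C₀ = D/Vd = 1300/100 = 13 mcg/mL.
Steady-state peak Cmax,ss = C₀·R = 13 × 8/7 ≈ 14.857 mcg/mL.
Peak 14.9 mcg/mL vs MTC 10 mcg/mL: exceeds toxic threshold.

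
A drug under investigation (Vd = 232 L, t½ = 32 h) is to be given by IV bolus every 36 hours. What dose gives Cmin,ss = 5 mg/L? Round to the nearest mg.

τ/t½ = 36/32 ≈ 1.125, so f = (1/2)^(36/32) ≈ 0.458502.
Cmin,ss = (D/Vd)·f/(1−f), so D = Cmin,ss·Vd·(1−f)/f.
D = 5 × 232 × (1−f)/f ≈ 5 × 232 × 1.18102 ≈ 1369.98 mg.

1370 mg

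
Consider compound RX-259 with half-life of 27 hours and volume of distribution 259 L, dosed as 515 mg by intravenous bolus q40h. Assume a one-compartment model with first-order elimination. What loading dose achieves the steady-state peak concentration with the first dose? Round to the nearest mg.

f = (1/2)^(40/27) ≈ 0.358121; accumulation ratio R = 1/(1−f) ≈ 1.55793.
Loading dose to hit Cmax,ss on first dose: D_load = D_maint·R ≈ 515 × 1.55793 ≈ 802.33 mg.

802 mg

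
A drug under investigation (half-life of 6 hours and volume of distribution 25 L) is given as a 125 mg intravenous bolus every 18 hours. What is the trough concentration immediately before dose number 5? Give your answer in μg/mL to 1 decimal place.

f = (1/2)^(τ/t½) = (1/2)^(18/6) ≈ 0.1250.
C₀ = D/Vd = 125/25 ≈ 5.000 μg/mL.
Before the 5th dose, 4 doses have been given. Superposition: Cmin = C₀·(f + f² + … + f^4).
≈ 5.000 × (0.1250 + 0.0156 + 0.0020 + 0.0002) ≈ 5.000 × 0.1428 ≈ 0.714 μg/mL.

0.7 μg/mL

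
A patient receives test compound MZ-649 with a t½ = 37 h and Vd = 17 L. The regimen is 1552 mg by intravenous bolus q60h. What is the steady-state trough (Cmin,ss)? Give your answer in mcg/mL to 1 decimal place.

44.0 mcg/mL

τ/t½ = 60/37 ≈ 1.6216, so fraction remaining f = (1/2)^(60/37) ≈ 0.3250.
Single-dose peak C₀ = D/Vd = 1552/17 ≈ 91.294 mcg/mL.
Steady-state trough Cmin,ss = C₀·f/(1−f) ≈ 91.294 × 0.3250/0.6750 ≈ 43.956 mcg/mL.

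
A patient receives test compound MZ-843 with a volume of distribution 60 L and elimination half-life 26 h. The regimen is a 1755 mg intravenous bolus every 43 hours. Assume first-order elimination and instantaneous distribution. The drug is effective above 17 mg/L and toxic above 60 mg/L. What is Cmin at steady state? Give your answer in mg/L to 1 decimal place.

Over one 43-h interval, 43/26 ≈ 1.6538 half-lives elapse, leaving f ≈ 0.3178 of each dose.
Each bolus raises the concentration by D/Vd = 1755/60 ≈ 29.250 mg/L.
Steady-state trough Cmin,ss = C₀·f/(1−f) ≈ 29.250 × 0.3178/0.6822 ≈ 13.626 mg/L.
Trough 13.6 mg/L vs MEC 17 mg/L: subtherapeutic.

13.6 mg/L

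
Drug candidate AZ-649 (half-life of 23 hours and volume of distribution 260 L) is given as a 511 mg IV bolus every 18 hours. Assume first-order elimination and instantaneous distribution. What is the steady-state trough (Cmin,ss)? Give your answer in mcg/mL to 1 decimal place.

2.7 mcg/mL

Over one 18-h interval, 18/23 ≈ 0.78261 half-lives elapse, leaving f ≈ 0.5813 of each dose.
At steady state, accumulation factor R = 1/(1 − e^(−kτ)) ≈ 2.3883.
Single-dose peak C₀ = D/Vd = 511/260 ≈ 1.965 mcg/mL.
Cmax,ss = C₀/(1 − f) ≈ 1.965/0.4187 ≈ 4.693 mcg/mL.
One interval later, Cmin,ss = Cmax,ss·e^(−kτ) ≈ 4.693 × 0.5813 ≈ 2.728 mcg/mL.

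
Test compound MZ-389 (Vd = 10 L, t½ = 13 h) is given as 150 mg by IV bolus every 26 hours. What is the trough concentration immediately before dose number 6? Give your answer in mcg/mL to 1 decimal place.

f = (1/2)^(τ/t½) = (1/2)^(26/13) ≈ 0.2500.
C₀ = D/Vd = 150/10 ≈ 15.000 mcg/mL.
Before the 6th dose, 5 doses have been given. Superposition: Cmin = C₀·(f + f² + … + f^5).
≈ 15.000 × (0.2500 + 0.0625 + 0.0156 + 0.0039 + 0.0010) ≈ 15.000 × 0.3330 ≈ 4.995 mcg/mL.

5.0 mcg/mL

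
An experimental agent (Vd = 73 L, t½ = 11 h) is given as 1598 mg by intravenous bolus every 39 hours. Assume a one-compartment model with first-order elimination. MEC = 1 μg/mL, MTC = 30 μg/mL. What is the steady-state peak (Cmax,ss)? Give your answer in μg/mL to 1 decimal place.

k = ln2/t½ = ln2/11 ≈ 0.063013 h⁻¹; fraction remaining f = e^(−kτ) = e^(−0.063013×39) ≈ 0.0856.
At steady state, accumulation factor R = 1/(1 − e^(−kτ)) ≈ 1.0936.
Single-dose peak C₀ = D/Vd = 1598/73 ≈ 21.890 μg/mL.
Cmax,ss = C₀/(1 − f) ≈ 21.890/0.9144 ≈ 23.939 μg/mL.
Peak 23.9 μg/mL vs MTC 30 μg/mL: below toxic threshold.

23.9 μg/mL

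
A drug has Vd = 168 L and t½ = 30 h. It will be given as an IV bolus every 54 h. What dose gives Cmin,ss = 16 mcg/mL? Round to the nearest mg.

6672 mg

τ/t½ = 54/30 ≈ 1.8, so f = (1/2)^(54/30) ≈ 0.287175.
Cmin,ss = (D/Vd)·f/(1−f), so D = Cmin,ss·Vd·(1−f)/f.
D = 16 × 168 × (1−f)/f ≈ 16 × 168 × 2.48220 ≈ 6672.15 mg.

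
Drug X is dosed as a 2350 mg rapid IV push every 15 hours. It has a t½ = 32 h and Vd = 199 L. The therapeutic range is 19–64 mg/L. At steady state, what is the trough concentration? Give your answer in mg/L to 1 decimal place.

30.8 mg/L

Over one 15-h interval, 15/32 ≈ 0.46875 half-lives elapse, leaving f ≈ 0.7226 of each dose.
Each bolus raises the concentration by D/Vd = 2350/199 ≈ 11.809 mg/L.
Steady-state trough Cmin,ss = C₀·f/(1−f) ≈ 11.809 × 0.7226/0.2774 ≈ 30.761 mg/L.
Trough 30.8 mg/L vs MEC 19 mg/L: adequate.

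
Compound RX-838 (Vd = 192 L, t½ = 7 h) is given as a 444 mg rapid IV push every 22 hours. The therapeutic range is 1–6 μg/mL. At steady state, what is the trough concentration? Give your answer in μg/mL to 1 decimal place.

Over one 22-h interval, 22/7 ≈ 3.1429 half-lives elapse, leaving f ≈ 0.1132 of each dose.
Accumulation ratio R = 1/(1 − f) ≈ 1/0.8868 ≈ 1.1276.
Single-dose peak C₀ = D/Vd = 444/192 ≈ 2.312 μg/mL.
Cmax,ss = C₀/(1 − f) ≈ 2.312/0.8868 ≈ 2.607 μg/mL.
One interval later, Cmin,ss = Cmax,ss·e^(−kτ) ≈ 2.607 × 0.1132 ≈ 0.295 μg/mL.
Trough 0.3 μg/mL vs MEC 1 μg/mL: subtherapeutic.

0.3 μg/mL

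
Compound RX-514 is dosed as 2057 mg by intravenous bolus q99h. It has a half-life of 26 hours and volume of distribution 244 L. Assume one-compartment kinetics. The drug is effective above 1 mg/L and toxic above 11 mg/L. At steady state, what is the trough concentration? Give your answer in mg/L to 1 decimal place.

k = ln2/t½ = ln2/26 ≈ 0.026660 h⁻¹; fraction remaining f = e^(−kτ) = e^(−0.026660×99) ≈ 0.0714.
Accumulation ratio R = 1/(1 − f) ≈ 1/0.9286 ≈ 1.0769.
Each bolus raises the concentration by D/Vd = 2057/244 ≈ 8.430 mg/L.
Steady-state peak Cmax,ss = C₀·R ≈ 8.430 × 1.0769 ≈ 9.078 mg/L.
Steady-state trough Cmin,ss = Cmax,ss·f ≈ 9.078 × 0.0714 ≈ 0.648 mg/L.
Trough 0.6 mg/L vs MEC 1 mg/L: subtherapeutic.

0.6 mg/L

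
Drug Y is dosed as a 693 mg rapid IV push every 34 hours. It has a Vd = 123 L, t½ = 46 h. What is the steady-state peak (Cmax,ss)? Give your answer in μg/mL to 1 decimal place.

τ/t½ = 34/46 ≈ 0.73913, so fraction remaining f = (1/2)^(34/46) ≈ 0.5991.
At steady state, accumulation factor R = 1/(1 − e^(−kτ)) ≈ 2.4944.
Each bolus raises the concentration by D/Vd = 693/123 ≈ 5.634 μg/mL.
Steady-state peak Cmax,ss = C₀·R ≈ 5.634 × 2.4944 ≈ 14.053 μg/mL.

14.1 μg/mL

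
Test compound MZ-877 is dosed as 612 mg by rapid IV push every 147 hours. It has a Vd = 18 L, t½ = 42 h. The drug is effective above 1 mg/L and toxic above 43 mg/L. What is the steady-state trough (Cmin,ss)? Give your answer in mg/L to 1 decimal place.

k = ln2/t½ = ln2/42 ≈ 0.016504 h⁻¹; fraction remaining f = e^(−kτ) = e^(−0.016504×147) ≈ 0.0884.
Single-dose peak C₀ = D/Vd = 612/18 ≈ 34.000 mg/L.
Steady-state trough Cmin,ss = C₀·f/(1−f) ≈ 34.000 × 0.0884/0.9116 ≈ 3.297 mg/L.
Trough 3.3 mg/L vs MEC 1 mg/L: adequate.

3.3 mg/L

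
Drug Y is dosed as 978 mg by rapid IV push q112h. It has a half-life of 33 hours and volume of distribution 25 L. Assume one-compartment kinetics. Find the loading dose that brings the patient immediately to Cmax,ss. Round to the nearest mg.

1081 mg

f = (1/2)^(112/33) ≈ 0.095131; accumulation ratio R = 1/(1−f) ≈ 1.10513.
Loading dose to hit Cmax,ss on first dose: D_load = D_maint·R ≈ 978 × 1.10513 ≈ 1080.82 mg.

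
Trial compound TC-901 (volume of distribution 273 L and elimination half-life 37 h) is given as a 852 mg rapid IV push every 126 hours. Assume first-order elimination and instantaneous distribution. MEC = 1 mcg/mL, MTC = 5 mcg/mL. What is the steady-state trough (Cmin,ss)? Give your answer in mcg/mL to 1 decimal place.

0.3 mcg/mL

k = ln2/t½ = ln2/37 ≈ 0.018734 h⁻¹; fraction remaining f = e^(−kτ) = e^(−0.018734×126) ≈ 0.0944.
Accumulation ratio R = 1/(1 − f) ≈ 1/0.9056 ≈ 1.1042.
Single-dose peak C₀ = D/Vd = 852/273 ≈ 3.121 mcg/mL.
Steady-state peak Cmax,ss = C₀·R ≈ 3.121 × 1.1042 ≈ 3.446 mcg/mL.
Steady-state trough Cmin,ss = Cmax,ss·f ≈ 3.446 × 0.0944 ≈ 0.325 mcg/mL.
Trough 0.3 mcg/mL vs MEC 1 mcg/mL: subtherapeutic.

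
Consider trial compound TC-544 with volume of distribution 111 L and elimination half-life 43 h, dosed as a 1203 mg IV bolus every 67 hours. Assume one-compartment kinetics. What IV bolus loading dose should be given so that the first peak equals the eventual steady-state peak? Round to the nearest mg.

f = (1/2)^(67/43) ≈ 0.339589; accumulation ratio R = 1/(1−f) ≈ 1.51421.
Loading dose to hit Cmax,ss on first dose: D_load = D_maint·R ≈ 1203 × 1.51421 ≈ 1821.59 mg.

1822 mg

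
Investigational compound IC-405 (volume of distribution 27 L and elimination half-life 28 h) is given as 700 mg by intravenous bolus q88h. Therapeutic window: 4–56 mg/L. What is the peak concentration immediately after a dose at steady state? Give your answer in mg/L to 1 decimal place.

k = ln2/t½ = ln2/28 ≈ 0.024755 h⁻¹; fraction remaining f = e^(−kτ) = e^(−0.024755×88) ≈ 0.1132.
At steady state, accumulation factor R = 1/(1 − e^(−kτ)) ≈ 1.1276.
Each bolus raises the concentration by D/Vd = 700/27 ≈ 25.926 mg/L.
Steady-state peak Cmax,ss = C₀·R ≈ 25.926 × 1.1276 ≈ 29.234 mg/L.
Peak 29.2 mg/L vs MTC 56 mg/L: below toxic threshold.

29.2 mg/L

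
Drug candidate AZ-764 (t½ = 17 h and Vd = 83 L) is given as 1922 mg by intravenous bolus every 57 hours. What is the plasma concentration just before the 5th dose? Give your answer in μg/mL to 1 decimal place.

f = (1/2)^(τ/t½) = (1/2)^(57/17) ≈ 0.0979.
C₀ = D/Vd = 1922/83 ≈ 23.157 μg/mL.
Before the 5th dose, 4 doses have been given. Superposition: Cmin = C₀·(f + f² + … + f^4).
≈ 23.157 × (0.0979 + 0.0096 + 0.0009 + 0.0001) ≈ 23.157 × 0.1085 ≈ 2.513 μg/mL.

2.5 μg/mL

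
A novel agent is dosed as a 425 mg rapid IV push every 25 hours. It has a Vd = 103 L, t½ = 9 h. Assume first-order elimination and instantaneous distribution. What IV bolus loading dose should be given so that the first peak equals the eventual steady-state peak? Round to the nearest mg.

498 mg

f = (1/2)^(25/9) ≈ 0.145816; accumulation ratio R = 1/(1−f) ≈ 1.17071.
Loading dose to hit Cmax,ss on first dose: D_load = D_maint·R ≈ 425 × 1.17071 ≈ 497.55 mg.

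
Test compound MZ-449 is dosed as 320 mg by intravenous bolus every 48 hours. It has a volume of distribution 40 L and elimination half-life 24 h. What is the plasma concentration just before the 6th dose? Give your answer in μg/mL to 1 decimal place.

2.7 μg/mL

f = (1/2)^(τ/t½) = (1/2)^(48/24) ≈ 0.2500.
C₀ = D/Vd = 320/40 ≈ 8.000 μg/mL.
Before the 6th dose, 5 doses have been given. Superposition: Cmin = C₀·(f + f² + … + f^5).
≈ 8.000 × (0.2500 + 0.0625 + 0.0156 + 0.0039 + 0.0010) ≈ 8.000 × 0.3330 ≈ 2.664 μg/mL.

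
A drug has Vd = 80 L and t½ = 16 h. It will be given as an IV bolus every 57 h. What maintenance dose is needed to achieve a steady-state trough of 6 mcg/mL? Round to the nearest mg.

τ/t½ = 57/16 ≈ 3.5625, so f = (1/2)^(57/16) ≈ 0.084641.
Cmin,ss = (D/Vd)·f/(1−f), so D = Cmin,ss·Vd·(1−f)/f.
D = 6 × 80 × (1−f)/f ≈ 6 × 80 × 10.81461 ≈ 5191.01 mg.

5191 mg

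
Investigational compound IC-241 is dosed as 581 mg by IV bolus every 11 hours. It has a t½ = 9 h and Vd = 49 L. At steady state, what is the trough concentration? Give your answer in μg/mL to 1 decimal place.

k = ln2/t½ = ln2/9 ≈ 0.077016 h⁻¹; fraction remaining f = e^(−kτ) = e^(−0.077016×11) ≈ 0.4286.
Accumulation ratio R = 1/(1 − f) ≈ 1/0.5714 ≈ 1.7501.
Each bolus raises the concentration by D/Vd = 581/49 ≈ 11.857 μg/mL.
Cmax,ss = C₀/(1 − f) ≈ 11.857/0.5714 ≈ 20.751 μg/mL.
Steady-state trough Cmin,ss = Cmax,ss·f ≈ 20.751 × 0.4286 ≈ 8.894 μg/mL.

8.9 μg/mL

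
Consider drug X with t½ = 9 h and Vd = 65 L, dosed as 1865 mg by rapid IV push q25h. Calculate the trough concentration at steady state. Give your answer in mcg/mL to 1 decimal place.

Over one 25-h interval, 25/9 ≈ 2.7778 half-lives elapse, leaving f ≈ 0.1458 of each dose.
Accumulation ratio R = 1/(1 − f) ≈ 1/0.8542 ≈ 1.1707.
Each bolus raises the concentration by D/Vd = 1865/65 ≈ 28.692 mcg/mL.
Cmax,ss = C₀/(1 − f) ≈ 28.692/0.8542 ≈ 33.589 mcg/mL.
One interval later, Cmin,ss = Cmax,ss·e^(−kτ) ≈ 33.589 × 0.1458 ≈ 4.897 mcg/mL.

4.9 mcg/mL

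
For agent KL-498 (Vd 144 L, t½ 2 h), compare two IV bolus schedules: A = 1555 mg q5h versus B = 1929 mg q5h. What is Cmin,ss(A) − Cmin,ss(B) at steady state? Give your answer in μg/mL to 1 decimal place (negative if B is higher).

-0.6 μg/mL

Regimen A: f = (1/2)^(5/2) ≈ 0.1768; Cmin,ss = (1555/144)·f/(1−f) ≈ 2.319 μg/mL.
Regimen B: f = (1/2)^(5/2) ≈ 0.1768; Cmin,ss = (1929/144)·f/(1−f) ≈ 2.877 μg/mL.
Difference ≈ 2.319 − 2.877 ≈ -0.558 μg/mL.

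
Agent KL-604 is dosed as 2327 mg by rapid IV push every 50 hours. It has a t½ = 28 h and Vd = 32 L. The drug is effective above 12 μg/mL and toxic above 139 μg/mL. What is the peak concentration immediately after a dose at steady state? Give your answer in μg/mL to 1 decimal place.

Over one 50-h interval, 50/28 ≈ 1.7857 half-lives elapse, leaving f ≈ 0.2900 of each dose.
At steady state, accumulation factor R = 1/(1 − e^(−kτ)) ≈ 1.4085.
Each bolus raises the concentration by D/Vd = 2327/32 ≈ 72.719 μg/mL.
Steady-state peak Cmax,ss = C₀·R ≈ 72.719 × 1.4085 ≈ 102.425 μg/mL.
Peak 102.4 μg/mL vs MTC 139 μg/mL: below toxic threshold.

102.4 μg/mL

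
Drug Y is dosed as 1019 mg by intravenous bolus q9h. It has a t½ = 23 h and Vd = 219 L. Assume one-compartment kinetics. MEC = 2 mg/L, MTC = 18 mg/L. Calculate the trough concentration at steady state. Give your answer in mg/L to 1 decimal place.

14.9 mg/L

τ/t½ = 9/23 ≈ 0.3913, so fraction remaining f = (1/2)^(9/23) ≈ 0.7624.
Accumulation ratio R = 1/(1 − f) ≈ 1/0.2376 ≈ 4.2088.
Each bolus raises the concentration by D/Vd = 1019/219 ≈ 4.653 mg/L.
Cmax,ss = C₀/(1 − f) ≈ 4.653/0.2376 ≈ 19.583 mg/L.
Steady-state trough Cmin,ss = Cmax,ss·f ≈ 19.583 × 0.7624 ≈ 14.930 mg/L.
Trough 14.9 mg/L vs MEC 2 mg/L: adequate.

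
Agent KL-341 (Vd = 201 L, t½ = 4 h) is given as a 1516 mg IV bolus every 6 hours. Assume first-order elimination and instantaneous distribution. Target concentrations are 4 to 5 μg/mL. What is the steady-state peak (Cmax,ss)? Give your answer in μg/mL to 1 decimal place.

Over one 6-h interval, 6/4 ≈ 1.5 half-lives elapse, leaving f ≈ 0.3536 of each dose.
Accumulation ratio R = 1/(1 − f) ≈ 1/0.6464 ≈ 1.5470.
Single-dose peak C₀ = D/Vd = 1516/201 ≈ 7.542 μg/mL.
Steady-state peak Cmax,ss = C₀·R ≈ 7.542 × 1.5470 ≈ 11.667 μg/mL.
Peak 11.7 μg/mL vs MTC 5 μg/mL: exceeds toxic threshold.

11.7 μg/mL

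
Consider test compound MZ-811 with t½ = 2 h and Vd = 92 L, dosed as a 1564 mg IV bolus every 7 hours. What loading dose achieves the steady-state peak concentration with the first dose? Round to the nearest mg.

f = (1/2)^(7/2) ≈ 0.088388; accumulation ratio R = 1/(1−f) ≈ 1.09696.
Loading dose to hit Cmax,ss on first dose: D_load = D_maint·R ≈ 1564 × 1.09696 ≈ 1715.65 mg.

1716 mg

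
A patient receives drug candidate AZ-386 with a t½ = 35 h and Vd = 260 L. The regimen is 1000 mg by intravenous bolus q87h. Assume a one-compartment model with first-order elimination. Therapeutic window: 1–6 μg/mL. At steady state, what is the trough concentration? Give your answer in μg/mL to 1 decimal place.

Over one 87-h interval, 87/35 ≈ 2.4857 half-lives elapse, leaving f ≈ 0.1785 of each dose.
At steady state, accumulation factor R = 1/(1 − e^(−kτ)) ≈ 1.2173.
Single-dose peak C₀ = D/Vd = 1000/260 ≈ 3.846 μg/mL.
Steady-state peak Cmax,ss = C₀·R ≈ 3.846 × 1.2173 ≈ 4.682 μg/mL.
Steady-state trough Cmin,ss = Cmax,ss·f ≈ 4.682 × 0.1785 ≈ 0.836 μg/mL.
Trough 0.8 μg/mL vs MEC 1 μg/mL: subtherapeutic.

0.8 μg/mL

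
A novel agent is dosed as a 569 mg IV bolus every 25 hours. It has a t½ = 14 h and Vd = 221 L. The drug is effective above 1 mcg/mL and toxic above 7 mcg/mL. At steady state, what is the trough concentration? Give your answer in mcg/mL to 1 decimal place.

Over one 25-h interval, 25/14 ≈ 1.7857 half-lives elapse, leaving f ≈ 0.2900 of each dose.
Each bolus raises the concentration by D/Vd = 569/221 ≈ 2.575 mcg/mL.
Steady-state trough Cmin,ss = C₀·f/(1−f) ≈ 2.575 × 0.2900/0.7100 ≈ 1.052 mcg/mL.
Trough 1.1 mcg/mL vs MEC 1 mcg/mL: adequate.

1.1 mcg/mL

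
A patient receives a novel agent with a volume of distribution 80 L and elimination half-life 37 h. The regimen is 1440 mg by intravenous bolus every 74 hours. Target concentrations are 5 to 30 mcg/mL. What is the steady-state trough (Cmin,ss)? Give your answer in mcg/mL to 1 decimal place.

6.0 mcg/mL

τ = 74 h = 2 half-lives, so f = (1/2)^2 = 0.25.
At steady state, R = 1/(1 − 0.25) = 4/3.
Single-dose peak C₀ = D/Vd = 1440/80 = 18 mcg/mL.
Steady-state peak Cmax,ss = C₀·R = 18 × 4/3 ≈ 24.000 mcg/mL.
Steady-state trough Cmin,ss = Cmax,ss·f ≈ 24.000 × 0.25 ≈ 6.000 mcg/mL.
Trough 6.0 mcg/mL vs MEC 5 mcg/mL: adequate.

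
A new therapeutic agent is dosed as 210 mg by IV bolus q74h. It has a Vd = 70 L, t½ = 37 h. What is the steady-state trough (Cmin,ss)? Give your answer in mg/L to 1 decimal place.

τ = 74 h = 2 half-lives, so f = (1/2)^2 = 0.25.
At steady state, R = 1/(1 − 0.25) = 4/3.
Single-dose peak C₀ = D/Vd = 210/70 = 3 mg/L.
Steady-state peak Cmax,ss = C₀·R = 3 × 4/3 ≈ 4.000 mg/L.
Steady-state trough Cmin,ss = Cmax,ss·f ≈ 4.000 × 0.25 ≈ 1.000 mg/L.

1.0 mg/L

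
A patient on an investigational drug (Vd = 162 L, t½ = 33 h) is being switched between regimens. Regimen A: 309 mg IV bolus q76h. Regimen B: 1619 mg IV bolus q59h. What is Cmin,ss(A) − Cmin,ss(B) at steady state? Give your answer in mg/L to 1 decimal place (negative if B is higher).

Regimen A: f = (1/2)^(76/33) ≈ 0.2026; Cmin,ss = (309/162)·f/(1−f) ≈ 0.485 mg/L.
Regimen B: f = (1/2)^(59/33) ≈ 0.2896; Cmin,ss = (1619/162)·f/(1−f) ≈ 4.074 mg/L.
Difference ≈ 0.485 − 4.074 ≈ -3.589 mg/L.

-3.6 mg/L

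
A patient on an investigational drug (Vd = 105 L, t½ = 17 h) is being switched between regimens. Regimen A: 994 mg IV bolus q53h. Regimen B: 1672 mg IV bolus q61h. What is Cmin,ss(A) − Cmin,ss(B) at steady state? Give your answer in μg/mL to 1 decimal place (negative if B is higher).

Regimen A: f = (1/2)^(53/17) ≈ 0.1152; Cmin,ss = (994/105)·f/(1−f) ≈ 1.233 μg/mL.
Regimen B: f = (1/2)^(61/17) ≈ 0.0831; Cmin,ss = (1672/105)·f/(1−f) ≈ 1.443 μg/mL.
Difference ≈ 1.233 − 1.443 ≈ -0.210 μg/mL.

-0.2 μg/mL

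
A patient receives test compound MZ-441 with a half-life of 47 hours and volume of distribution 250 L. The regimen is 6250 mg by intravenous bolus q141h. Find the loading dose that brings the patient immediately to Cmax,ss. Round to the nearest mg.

7143 mg

f = (1/2)^(141/47) ≈ 0.125000; accumulation ratio R = 1/(1−f) ≈ 1.14286.
Loading dose to hit Cmax,ss on first dose: D_load = D_maint·R ≈ 6250 × 1.14286 ≈ 7142.88 mg.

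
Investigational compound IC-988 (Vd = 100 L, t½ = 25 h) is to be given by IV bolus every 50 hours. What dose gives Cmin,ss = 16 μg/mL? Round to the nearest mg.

τ/t½ = 50/25 ≈ 2, so f = (1/2)^(50/25) ≈ 0.250000.
Cmin,ss = (D/Vd)·f/(1−f), so D = Cmin,ss·Vd·(1−f)/f.
D = 16 × 100 × (1−f)/f ≈ 16 × 100 × 3.00000 ≈ 4800.00 mg.

4800 mg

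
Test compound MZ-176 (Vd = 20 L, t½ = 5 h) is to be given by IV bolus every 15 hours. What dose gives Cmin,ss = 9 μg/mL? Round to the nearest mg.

1260 mg

τ/t½ = 15/5 ≈ 3, so f = (1/2)^(15/5) ≈ 0.125000.
Cmin,ss = (D/Vd)·f/(1−f), so D = Cmin,ss·Vd·(1−f)/f.
D = 9 × 20 × (1−f)/f ≈ 9 × 20 × 7.00000 ≈ 1260.00 mg.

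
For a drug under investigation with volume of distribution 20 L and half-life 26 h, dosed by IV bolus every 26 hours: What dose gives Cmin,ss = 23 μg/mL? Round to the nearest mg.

τ/t½ = 26/26 ≈ 1, so f = (1/2)^(26/26) ≈ 0.500000.
Cmin,ss = (D/Vd)·f/(1−f), so D = Cmin,ss·Vd·(1−f)/f.
D = 23 × 20 × (1−f)/f ≈ 23 × 20 × 1.00000 ≈ 460.00 mg.

460 mg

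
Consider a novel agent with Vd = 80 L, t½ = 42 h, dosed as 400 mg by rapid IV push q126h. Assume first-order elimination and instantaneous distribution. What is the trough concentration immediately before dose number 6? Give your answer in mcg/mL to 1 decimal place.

f = (1/2)^(τ/t½) = (1/2)^(126/42) ≈ 0.1250.
C₀ = D/Vd = 400/80 ≈ 5.000 mcg/mL.
Before the 6th dose, 5 doses have been given. Superposition: Cmin = C₀·(f + f² + … + f^5).
≈ 5.000 × (0.1250 + 0.0156 + 0.0020 + 0.0002 + 0.0000) ≈ 5.000 × 0.1428 ≈ 0.714 mcg/mL.

0.7 mcg/mL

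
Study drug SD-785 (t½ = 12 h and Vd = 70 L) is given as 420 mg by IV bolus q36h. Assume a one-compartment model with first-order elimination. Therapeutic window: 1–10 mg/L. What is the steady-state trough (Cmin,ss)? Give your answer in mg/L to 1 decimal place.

0.9 mg/L

The dosing interval is 3 half-lives, so f = 2^(−3) = 0.125.
Accumulation ratio R = 1/(1 − f) = 1/0.875 = 8/7.
Single-dose peak C₀ = D/Vd = 420/70 = 6 mg/L.
Steady-state peak Cmax,ss = C₀·R = 6 × 8/7 ≈ 6.857 mg/L.
Steady-state trough Cmin,ss = Cmax,ss·f ≈ 6.857 × 0.125 ≈ 0.857 mg/L.
Trough 0.9 mg/L vs MEC 1 mg/L: subtherapeutic.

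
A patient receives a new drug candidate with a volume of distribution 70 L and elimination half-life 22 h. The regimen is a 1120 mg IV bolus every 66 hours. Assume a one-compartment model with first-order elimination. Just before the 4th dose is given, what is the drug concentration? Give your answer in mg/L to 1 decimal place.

2.3 mg/L

f = (1/2)^(τ/t½) = (1/2)^(66/22) ≈ 0.1250.
C₀ = D/Vd = 1120/70 ≈ 16.000 mg/L.
Before the 4th dose, 3 doses have been given. Superposition: Cmin = C₀·(f + f² + … + f^3).
≈ 16.000 × (0.1250 + 0.0156 + 0.0020) ≈ 16.000 × 0.1426 ≈ 2.282 mg/L.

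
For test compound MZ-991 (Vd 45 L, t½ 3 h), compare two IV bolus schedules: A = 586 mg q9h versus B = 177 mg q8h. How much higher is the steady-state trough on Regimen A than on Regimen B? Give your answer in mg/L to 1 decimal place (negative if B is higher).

Regimen A: f = (1/2)^(9/3) ≈ 0.1250; Cmin,ss = (586/45)·f/(1−f) ≈ 1.860 mg/L.
Regimen B: f = (1/2)^(8/3) ≈ 0.1575; Cmin,ss = (177/45)·f/(1−f) ≈ 0.735 mg/L.
Difference ≈ 1.860 − 0.735 ≈ 1.125 mg/L.

1.1 mg/L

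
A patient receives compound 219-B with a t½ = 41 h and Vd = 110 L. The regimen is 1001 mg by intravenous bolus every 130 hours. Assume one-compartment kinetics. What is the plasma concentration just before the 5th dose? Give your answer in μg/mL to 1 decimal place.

f = (1/2)^(τ/t½) = (1/2)^(130/41) ≈ 0.1110.
C₀ = D/Vd = 1001/110 ≈ 9.100 μg/mL.
Before the 5th dose, 4 doses have been given. Superposition: Cmin = C₀·(f + f² + … + f^4).
≈ 9.100 × (0.1110 + 0.0123 + 0.0014 + 0.0002) ≈ 9.100 × 0.1249 ≈ 1.137 μg/mL.

1.1 μg/mL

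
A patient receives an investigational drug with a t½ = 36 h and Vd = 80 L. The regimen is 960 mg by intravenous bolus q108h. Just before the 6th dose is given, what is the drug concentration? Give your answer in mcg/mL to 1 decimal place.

f = (1/2)^(τ/t½) = (1/2)^(108/36) ≈ 0.1250.
C₀ = D/Vd = 960/80 ≈ 12.000 mcg/mL.
Before the 6th dose, 5 doses have been given. Superposition: Cmin = C₀·(f + f² + … + f^5).
≈ 12.000 × (0.1250 + 0.0156 + 0.0020 + 0.0002 + 0.0000) ≈ 12.000 × 0.1428 ≈ 1.714 mcg/mL.

1.7 mcg/mL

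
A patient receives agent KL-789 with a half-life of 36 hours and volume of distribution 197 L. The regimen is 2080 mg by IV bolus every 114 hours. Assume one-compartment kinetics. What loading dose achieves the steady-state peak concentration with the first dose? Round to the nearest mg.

f = (1/2)^(114/36) ≈ 0.111362; accumulation ratio R = 1/(1−f) ≈ 1.12532.
Loading dose to hit Cmax,ss on first dose: D_load = D_maint·R ≈ 2080 × 1.12532 ≈ 2340.67 mg.

2341 mg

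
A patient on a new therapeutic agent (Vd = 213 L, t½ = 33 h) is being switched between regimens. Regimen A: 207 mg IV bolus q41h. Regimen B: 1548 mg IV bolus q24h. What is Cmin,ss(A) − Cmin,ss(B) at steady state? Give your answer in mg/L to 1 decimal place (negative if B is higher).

-10.4 mg/L

Regimen A: f = (1/2)^(41/33) ≈ 0.4227; Cmin,ss = (207/213)·f/(1−f) ≈ 0.712 mg/L.
Regimen B: f = (1/2)^(24/33) ≈ 0.6040; Cmin,ss = (1548/213)·f/(1−f) ≈ 11.085 mg/L.
Difference ≈ 0.712 − 11.085 ≈ -10.373 mg/L.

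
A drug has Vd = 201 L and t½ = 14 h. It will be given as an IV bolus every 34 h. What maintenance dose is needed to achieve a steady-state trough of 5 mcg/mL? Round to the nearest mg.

4406 mg

τ/t½ = 34/14 ≈ 2.4286, so f = (1/2)^(34/14) ≈ 0.185749.
Cmin,ss = (D/Vd)·f/(1−f), so D = Cmin,ss·Vd·(1−f)/f.
D = 5 × 201 × (1−f)/f ≈ 5 × 201 × 4.38361 ≈ 4405.53 mg.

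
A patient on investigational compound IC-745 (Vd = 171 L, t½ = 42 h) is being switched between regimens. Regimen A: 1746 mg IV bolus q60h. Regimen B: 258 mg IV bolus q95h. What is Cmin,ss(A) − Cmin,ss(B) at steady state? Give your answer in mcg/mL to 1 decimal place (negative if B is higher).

5.6 mcg/mL

Regimen A: f = (1/2)^(60/42) ≈ 0.3715; Cmin,ss = (1746/171)·f/(1−f) ≈ 6.035 mcg/mL.
Regimen B: f = (1/2)^(95/42) ≈ 0.2085; Cmin,ss = (258/171)·f/(1−f) ≈ 0.397 mcg/mL.
Difference ≈ 6.035 − 0.397 ≈ 5.638 mcg/mL.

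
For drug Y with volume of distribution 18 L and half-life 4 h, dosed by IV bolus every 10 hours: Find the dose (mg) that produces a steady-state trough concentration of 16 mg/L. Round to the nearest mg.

1341 mg

τ/t½ = 10/4 ≈ 2.5, so f = (1/2)^(10/4) ≈ 0.176777.
Cmin,ss = (D/Vd)·f/(1−f), so D = Cmin,ss·Vd·(1−f)/f.
D = 16 × 18 × (1−f)/f ≈ 16 × 18 × 4.65684 ≈ 1341.17 mg.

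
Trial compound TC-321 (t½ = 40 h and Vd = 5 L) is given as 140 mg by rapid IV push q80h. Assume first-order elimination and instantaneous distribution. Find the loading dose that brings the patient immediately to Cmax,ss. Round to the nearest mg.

f = (1/2)^(80/40) ≈ 0.250000; accumulation ratio R = 1/(1−f) ≈ 1.33333.
Loading dose to hit Cmax,ss on first dose: D_load = D_maint·R ≈ 140 × 1.33333 ≈ 186.67 mg.

187 mg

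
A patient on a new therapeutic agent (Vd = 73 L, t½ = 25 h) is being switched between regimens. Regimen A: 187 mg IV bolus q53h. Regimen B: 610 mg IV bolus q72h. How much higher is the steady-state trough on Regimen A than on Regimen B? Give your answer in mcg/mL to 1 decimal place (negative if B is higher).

-0.5 mcg/mL

Regimen A: f = (1/2)^(53/25) ≈ 0.2300; Cmin,ss = (187/73)·f/(1−f) ≈ 0.765 mcg/mL.
Regimen B: f = (1/2)^(72/25) ≈ 0.1358; Cmin,ss = (610/73)·f/(1−f) ≈ 1.313 mcg/mL.
Difference ≈ 0.765 − 1.313 ≈ -0.548 mcg/mL.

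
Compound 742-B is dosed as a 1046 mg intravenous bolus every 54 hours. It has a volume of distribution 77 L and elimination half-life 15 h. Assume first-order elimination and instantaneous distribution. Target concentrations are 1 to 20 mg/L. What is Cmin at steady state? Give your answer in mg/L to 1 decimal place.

τ/t½ = 54/15 ≈ 3.6, so fraction remaining f = (1/2)^(54/15) ≈ 0.0825.
Accumulation ratio R = 1/(1 − f) ≈ 1/0.9175 ≈ 1.0899.
Each bolus raises the concentration by D/Vd = 1046/77 ≈ 13.584 mg/L.
Cmax,ss = C₀/(1 − f) ≈ 13.584/0.9175 ≈ 14.805 mg/L.
One interval later, Cmin,ss = Cmax,ss·e^(−kτ) ≈ 14.805 × 0.0825 ≈ 1.221 mg/L.
Trough 1.2 mg/L vs MEC 1 mg/L: adequate.

1.2 mg/L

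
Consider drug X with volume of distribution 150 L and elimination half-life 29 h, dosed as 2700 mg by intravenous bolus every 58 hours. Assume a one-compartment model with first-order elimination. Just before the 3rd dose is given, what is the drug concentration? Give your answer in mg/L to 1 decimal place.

5.6 mg/L

f = (1/2)^(τ/t½) = (1/2)^(58/29) ≈ 0.2500.
C₀ = D/Vd = 2700/150 ≈ 18.000 mg/L.
Before the 3rd dose, 2 doses have been given. Superposition: Cmin = C₀·(f + f²).
≈ 18.000 × (0.2500 + 0.0625) ≈ 18.000 × 0.3125 ≈ 5.625 mg/L.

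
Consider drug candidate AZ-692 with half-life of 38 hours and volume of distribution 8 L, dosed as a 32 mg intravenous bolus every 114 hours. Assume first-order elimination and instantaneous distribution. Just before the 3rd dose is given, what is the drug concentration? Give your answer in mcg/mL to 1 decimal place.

f = (1/2)^(τ/t½) = (1/2)^(114/38) ≈ 0.1250.
C₀ = D/Vd = 32/8 ≈ 4.000 mcg/mL.
Before the 3rd dose, 2 doses have been given. Superposition: Cmin = C₀·(f + f²).
≈ 4.000 × (0.1250 + 0.0156) ≈ 4.000 × 0.1406 ≈ 0.562 mcg/mL.

0.6 mcg/mL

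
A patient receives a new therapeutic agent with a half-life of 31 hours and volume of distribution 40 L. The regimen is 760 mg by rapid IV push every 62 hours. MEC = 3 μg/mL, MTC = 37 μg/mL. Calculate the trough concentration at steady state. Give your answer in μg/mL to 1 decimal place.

τ = 62 h = 2 half-lives, so f = (1/2)^2 = 0.25.
Accumulation ratio R = 1/(1 − f) = 1/0.75 = 4/3.
Single-dose peak C₀ = D/Vd = 760/40 = 19 μg/mL.
Steady-state peak Cmax,ss = C₀·R = 19 × 4/3 ≈ 25.333 μg/mL.
Steady-state trough Cmin,ss = Cmax,ss·f ≈ 25.333 × 0.25 ≈ 6.333 μg/mL.
Trough 6.3 μg/mL vs MEC 3 μg/mL: adequate.

6.3 μg/mL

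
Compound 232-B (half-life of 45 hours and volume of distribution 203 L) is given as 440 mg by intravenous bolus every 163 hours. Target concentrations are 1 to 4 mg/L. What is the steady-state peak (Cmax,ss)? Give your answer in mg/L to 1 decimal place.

2.4 mg/L

Over one 163-h interval, 163/45 ≈ 3.6222 half-lives elapse, leaving f ≈ 0.0812 of each dose.
At steady state, accumulation factor R = 1/(1 − e^(−kτ)) ≈ 1.0884.
Single-dose peak C₀ = D/Vd = 440/203 ≈ 2.167 mg/L.
Steady-state peak Cmax,ss = C₀·R ≈ 2.167 × 1.0884 ≈ 2.359 mg/L.
Peak 2.4 mg/L vs MTC 4 mg/L: below toxic threshold.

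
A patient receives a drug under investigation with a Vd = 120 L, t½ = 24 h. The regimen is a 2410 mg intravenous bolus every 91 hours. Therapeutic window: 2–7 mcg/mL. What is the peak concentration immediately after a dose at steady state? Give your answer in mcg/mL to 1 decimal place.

21.6 mcg/mL

Over one 91-h interval, 91/24 ≈ 3.7917 half-lives elapse, leaving f ≈ 0.0722 of each dose.
At steady state, accumulation factor R = 1/(1 − e^(−kτ)) ≈ 1.0778.
Single-dose peak C₀ = D/Vd = 2410/120 ≈ 20.083 mcg/mL.
Steady-state peak Cmax,ss = C₀·R ≈ 20.083 × 1.0778 ≈ 21.645 mcg/mL.
Peak 21.6 mcg/mL vs MTC 7 mcg/mL: exceeds toxic threshold.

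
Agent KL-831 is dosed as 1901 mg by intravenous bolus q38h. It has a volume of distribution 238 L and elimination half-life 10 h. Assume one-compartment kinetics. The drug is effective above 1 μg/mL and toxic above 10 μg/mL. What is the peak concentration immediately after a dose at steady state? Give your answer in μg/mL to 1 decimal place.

k = ln2/t½ = ln2/10 ≈ 0.069315 h⁻¹; fraction remaining f = e^(−kτ) = e^(−0.069315×38) ≈ 0.0718.
Accumulation ratio R = 1/(1 − f) ≈ 1/0.9282 ≈ 1.0774.
Single-dose peak C₀ = D/Vd = 1901/238 ≈ 7.987 μg/mL.
Steady-state peak Cmax,ss = C₀·R ≈ 7.987 × 1.0774 ≈ 8.605 μg/mL.
Peak 8.6 μg/mL vs MTC 10 μg/mL: below toxic threshold.

8.6 μg/mL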